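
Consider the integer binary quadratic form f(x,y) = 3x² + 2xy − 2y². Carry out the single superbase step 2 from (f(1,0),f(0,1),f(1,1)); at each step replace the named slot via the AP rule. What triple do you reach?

start (3,-2,3) = (f(1,0),f(0,1),f(1,1))
replace slot 2: 2·(3+3) − (-2) = 14 → (3,14,3)

3,14,3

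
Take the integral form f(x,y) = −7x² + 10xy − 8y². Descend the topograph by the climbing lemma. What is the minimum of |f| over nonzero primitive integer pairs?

translate: b→4 (≡-10 mod 14), so (7,-10,8)→(7,4,5)
flip: (7,4,5)→(5,-4,7)
reduced (well bottom): (5,-4,7) with a≤c, −a<b≤a
well minimum |f| = |-5| = 5 (negative-definite)

5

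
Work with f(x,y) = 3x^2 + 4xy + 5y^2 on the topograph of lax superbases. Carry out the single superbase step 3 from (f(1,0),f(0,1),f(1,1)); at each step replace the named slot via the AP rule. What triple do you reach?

start (3,5,12) = (f(1,0),f(0,1),f(1,1))
replace slot 3: 2·(3+5) − 12 = 4 → (3,5,4)

3,5,4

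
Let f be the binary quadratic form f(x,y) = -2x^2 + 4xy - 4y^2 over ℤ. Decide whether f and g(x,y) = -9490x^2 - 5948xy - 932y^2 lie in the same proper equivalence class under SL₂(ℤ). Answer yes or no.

D₁ = -16, D₂ = -16
f is negative-definite; reduce −f:
−f: translate: b→0 (≡-4 mod 4), so (2,-4,4)→(2,0,2)
−f: reduced (well bottom): (2,0,2) with a≤c, −a<b≤a
flip sign back: reduced form of f is (-2,0,-2)
g is negative-definite; reduce −g:
−g: flip: (9490,5948,932)→(932,-5948,9490)
−g: translate: b→-356 (≡-5948 mod 1864), so (932,-5948,9490)→(932,-356,34)
−g: flip: (932,-356,34)→(34,356,932)
−g: translate: b→16 (≡356 mod 68), so (34,356,932)→(34,16,2)
−g: flip: (34,16,2)→(2,-16,34)
−g: translate: b→0 (≡-16 mod 4), so (2,-16,34)→(2,0,2)
−g: reduced (well bottom): (2,0,2) with a≤c, −a<b≤a
flip sign back: reduced form of g is (-2,0,-2)
reduced forms (-2, 0, -2) vs (-2, 0, -2) ⇒ equivalent

yes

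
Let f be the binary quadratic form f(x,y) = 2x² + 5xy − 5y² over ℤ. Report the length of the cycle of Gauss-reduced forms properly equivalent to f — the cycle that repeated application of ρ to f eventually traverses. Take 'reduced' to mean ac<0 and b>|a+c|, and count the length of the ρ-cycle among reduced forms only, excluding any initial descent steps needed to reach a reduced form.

D = 65, ⌊√D⌋ = 8
river: ρ → (-5,5,2)
river: ρ → (2,7,-2)
river: ρ → (-2,5,5)
river: ρ → (5,5,-2)
river: ρ → (-2,7,2)
river: ρ → (2,5,-5)
ρ-cycle length = 6 (tail of 0 descent steps not counted)

6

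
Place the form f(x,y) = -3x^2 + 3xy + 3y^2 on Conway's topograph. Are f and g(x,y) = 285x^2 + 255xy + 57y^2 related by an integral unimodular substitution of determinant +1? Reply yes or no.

D₁ = 45, D₂ = 45
river cycle of f (length 2): (3, 3, -3), (-3, 3, 3)
river cycle of g (length 2): (3, 3, -3), (-3, 3, 3)
cycles coincide ⇒ equivalent

yes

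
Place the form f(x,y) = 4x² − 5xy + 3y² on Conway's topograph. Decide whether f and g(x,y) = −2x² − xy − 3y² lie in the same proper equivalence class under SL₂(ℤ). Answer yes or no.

D₁ = -23, D₂ = -23
f: translate: b→3 (≡-5 mod 8), so (4,-5,3)→(4,3,2)
f: flip: (4,3,2)→(2,-3,4)
f: translate: b→1 (≡-3 mod 4), so (2,-3,4)→(2,1,3)
f: reduced (well bottom): (2,1,3) with a≤c, −a<b≤a
g is negative-definite; reduce −g:
−g: reduced (well bottom): (2,1,3) with a≤c, −a<b≤a
flip sign back: reduced form of g is (-2,-1,-3)
reduced forms (2, 1, 3) vs (-2, -1, -3) ⇒ inequivalent

no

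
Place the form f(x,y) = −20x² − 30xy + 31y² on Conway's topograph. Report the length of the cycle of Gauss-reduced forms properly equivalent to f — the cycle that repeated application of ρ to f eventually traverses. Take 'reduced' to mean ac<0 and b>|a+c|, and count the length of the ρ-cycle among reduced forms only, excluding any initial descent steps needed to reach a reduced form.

D = 3380, ⌊√D⌋ = 58
descent: ρ → (31,30,-20)  [lands on river]
river: ρ → (-20,50,11)
river: ρ → (11,38,-44)
river: ρ → (-44,50,5)
river: ρ → (5,50,-44)
river: ρ → (-44,38,11)
river: ρ → (11,50,-20)
river: ρ → (-20,30,31)
river: ρ → (31,32,-19)
river: ρ → (-19,44,19)
river: ρ → (19,32,-31)
river: ρ → (-31,30,20)
river: ρ → (20,50,-11)
river: ρ → (-11,38,44)
river: ρ → (44,50,-5)
river: ρ → (-5,50,44)
river: ρ → (44,38,-11)
river: ρ → (-11,50,20)
river: ρ → (20,30,-31)
river: ρ → (-31,32,19)
river: ρ → (19,44,-19)
river: ρ → (-19,32,31)
ρ-cycle length = 22 (tail of 1 descent step not counted)

22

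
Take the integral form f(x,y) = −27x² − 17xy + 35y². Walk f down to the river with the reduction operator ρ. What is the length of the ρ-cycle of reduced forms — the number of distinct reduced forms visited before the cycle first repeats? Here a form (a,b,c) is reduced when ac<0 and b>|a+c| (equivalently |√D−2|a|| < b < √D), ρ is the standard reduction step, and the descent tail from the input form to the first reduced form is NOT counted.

D = 4069, ⌊√D⌋ = 63
descent: ρ → (35,17,-27)  [lands on river]
river: ρ → (-27,37,25)
river: ρ → (25,63,-1)
river: ρ → (-1,63,25)
river: ρ → (25,37,-27)
river: ρ → (-27,17,35)
river: ρ → (35,53,-9)
river: ρ → (-9,55,29)
river: ρ → (29,61,-3)
river: ρ → (-3,59,49)
river: ρ → (49,39,-13)
river: ρ → (-13,39,49)
river: ρ → (49,59,-3)
river: ρ → (-3,61,29)
river: ρ → (29,55,-9)
river: ρ → (-9,53,35)
ρ-cycle length = 16 (tail of 1 descent step not counted)

16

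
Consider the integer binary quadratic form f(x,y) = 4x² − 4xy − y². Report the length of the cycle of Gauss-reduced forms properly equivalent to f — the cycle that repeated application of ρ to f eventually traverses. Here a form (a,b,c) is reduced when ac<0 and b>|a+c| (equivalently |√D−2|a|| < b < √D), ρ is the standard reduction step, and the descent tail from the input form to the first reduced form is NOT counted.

D = 32, ⌊√D⌋ = 5
descent: ρ → (-1,4,4)  [lands on river]
river: ρ → (4,4,-1)
ρ-cycle length = 2 (tail of 1 descent step not counted)

2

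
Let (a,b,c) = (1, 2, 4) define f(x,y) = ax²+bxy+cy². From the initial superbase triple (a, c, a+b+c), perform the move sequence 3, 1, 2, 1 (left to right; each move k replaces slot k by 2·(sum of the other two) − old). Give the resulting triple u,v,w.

start (1,4,7) = (f(1,0),f(0,1),f(1,1))
replace slot 3: 2·(1+4) − 7 = 3 → (1,4,3)
replace slot 1: 2·(4+3) − 1 = 13 → (13,4,3)
replace slot 2: 2·(13+3) − 4 = 28 → (13,28,3)
replace slot 1: 2·(28+3) − 13 = 49 → (49,28,3)

49,28,3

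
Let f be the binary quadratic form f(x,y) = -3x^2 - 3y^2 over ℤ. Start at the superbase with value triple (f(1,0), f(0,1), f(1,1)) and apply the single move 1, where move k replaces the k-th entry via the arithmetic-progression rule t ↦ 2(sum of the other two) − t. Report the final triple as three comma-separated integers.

start (-3,-3,-6) = (f(1,0),f(0,1),f(1,1))
replace slot 1: 2·((-3)+(-6)) − (-3) = -15 → (-15,-3,-6)

-15,-3,-6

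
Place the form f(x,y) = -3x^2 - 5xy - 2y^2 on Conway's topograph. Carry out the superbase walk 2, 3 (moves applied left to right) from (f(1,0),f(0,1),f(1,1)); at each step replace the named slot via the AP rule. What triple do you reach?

start (-3,-2,-10) = (f(1,0),f(0,1),f(1,1))
replace slot 2: 2·((-3)+(-10)) − (-2) = -24 → (-3,-24,-10)
replace slot 3: 2·((-3)+(-24)) − (-10) = -44 → (-3,-24,-44)

-3,-24,-44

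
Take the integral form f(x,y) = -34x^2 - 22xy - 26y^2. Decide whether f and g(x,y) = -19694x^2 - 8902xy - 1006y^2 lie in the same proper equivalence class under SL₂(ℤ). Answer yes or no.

D₁ = -3052, D₂ = -3052
f is negative-definite; reduce −f:
−f: flip: (34,22,26)→(26,-22,34)
−f: reduced (well bottom): (26,-22,34) with a≤c, −a<b≤a
flip sign back: reduced form of f is (-26,22,-34)
g is negative-definite; reduce −g:
−g: flip: (19694,8902,1006)→(1006,-8902,19694)
−g: translate: b→-854 (≡-8902 mod 2012), so (1006,-8902,19694)→(1006,-854,182)
−g: flip: (1006,-854,182)→(182,854,1006)
−g: translate: b→126 (≡854 mod 364), so (182,854,1006)→(182,126,26)
−g: flip: (182,126,26)→(26,-126,182)
−g: translate: b→-22 (≡-126 mod 52), so (26,-126,182)→(26,-22,34)
−g: reduced (well bottom): (26,-22,34) with a≤c, −a<b≤a
flip sign back: reduced form of g is (-26,22,-34)
reduced forms (-26, 22, -34) vs (-26, 22, -34) ⇒ equivalent

yes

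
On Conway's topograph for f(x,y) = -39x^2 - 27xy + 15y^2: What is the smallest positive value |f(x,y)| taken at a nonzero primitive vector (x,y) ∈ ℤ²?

descent: ρ → (15,27,-39)  [lands on river]
river: ρ → (-39,51,3)
river: ρ → (3,51,-39)
river: ρ → (-39,27,15)
river: ρ → (15,33,-33)
river: ρ → (-33,33,15)
closes: descent 1, river 6
min |a| on river = 3

3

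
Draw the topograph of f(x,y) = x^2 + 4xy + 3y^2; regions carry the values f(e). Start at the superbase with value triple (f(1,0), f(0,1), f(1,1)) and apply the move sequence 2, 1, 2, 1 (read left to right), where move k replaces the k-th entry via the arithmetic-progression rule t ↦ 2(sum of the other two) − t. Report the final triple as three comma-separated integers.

start (1,3,8) = (f(1,0),f(0,1),f(1,1))
replace slot 2: 2·(1+8) − 3 = 15 → (1,15,8)
replace slot 1: 2·(15+8) − 1 = 45 → (45,15,8)
replace slot 2: 2·(45+8) − 15 = 91 → (45,91,8)
replace slot 1: 2·(91+8) − 45 = 153 → (153,91,8)

153,91,8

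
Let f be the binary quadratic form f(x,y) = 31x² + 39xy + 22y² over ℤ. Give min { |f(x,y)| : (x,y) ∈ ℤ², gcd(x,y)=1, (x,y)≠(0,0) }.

translate: b→-23 (≡39 mod 62), so (31,39,22)→(31,-23,14)
flip: (31,-23,14)→(14,23,31)
translate: b→-5 (≡23 mod 28), so (14,23,31)→(14,-5,22)
reduced (well bottom): (14,-5,22) with a≤c, −a<b≤a
well minimum = a = 14

14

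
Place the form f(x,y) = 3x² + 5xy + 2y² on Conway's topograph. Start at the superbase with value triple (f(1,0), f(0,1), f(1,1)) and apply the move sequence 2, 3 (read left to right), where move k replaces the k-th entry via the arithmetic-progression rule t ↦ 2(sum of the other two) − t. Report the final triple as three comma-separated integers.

start (3,2,10) = (f(1,0),f(0,1),f(1,1))
replace slot 2: 2·(3+10) − 2 = 24 → (3,24,10)
replace slot 3: 2·(3+24) − 10 = 44 → (3,24,44)

3,24,44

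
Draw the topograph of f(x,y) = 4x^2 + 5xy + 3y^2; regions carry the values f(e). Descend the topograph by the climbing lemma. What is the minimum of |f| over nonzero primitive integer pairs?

translate: b→-3 (≡5 mod 8), so (4,5,3)→(4,-3,2)
flip: (4,-3,2)→(2,3,4)
translate: b→-1 (≡3 mod 4), so (2,3,4)→(2,-1,3)
reduced (well bottom): (2,-1,3) with a≤c, −a<b≤a
well minimum = a = 2

2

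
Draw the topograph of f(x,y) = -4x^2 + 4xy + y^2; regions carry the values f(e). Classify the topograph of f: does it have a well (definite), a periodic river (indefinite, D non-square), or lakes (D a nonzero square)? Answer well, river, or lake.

D = b²−4ac = 4² − 4·(-4)·1 = 32
D > 0 non-square ⇒ indefinite ⇒ periodic river

river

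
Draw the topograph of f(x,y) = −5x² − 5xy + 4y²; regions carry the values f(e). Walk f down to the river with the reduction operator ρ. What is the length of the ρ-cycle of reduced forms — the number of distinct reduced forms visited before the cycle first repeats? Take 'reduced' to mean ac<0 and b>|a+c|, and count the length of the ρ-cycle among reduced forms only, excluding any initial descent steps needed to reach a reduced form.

D = 105, ⌊√D⌋ = 10
descent: ρ → (4,5,-5)  [lands on river]
river: ρ → (-5,5,4)
river: ρ → (4,3,-6)
river: ρ → (-6,9,1)
river: ρ → (1,9,-6)
river: ρ → (-6,3,4)
ρ-cycle length = 6 (tail of 1 descent step not counted)

6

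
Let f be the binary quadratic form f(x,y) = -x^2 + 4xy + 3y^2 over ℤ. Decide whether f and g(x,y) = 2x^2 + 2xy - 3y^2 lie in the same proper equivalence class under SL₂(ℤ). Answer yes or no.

D₁ = 28, D₂ = 28
river cycle of f (length 4): (3, 2, -2), (-2, 2, 3), (3, 4, -1), (-1, 4, 3)
river cycle of g (length 4): (-3, 4, 1), (1, 4, -3), (-3, 2, 2), (2, 2, -3)
cycles differ ⇒ inequivalent

no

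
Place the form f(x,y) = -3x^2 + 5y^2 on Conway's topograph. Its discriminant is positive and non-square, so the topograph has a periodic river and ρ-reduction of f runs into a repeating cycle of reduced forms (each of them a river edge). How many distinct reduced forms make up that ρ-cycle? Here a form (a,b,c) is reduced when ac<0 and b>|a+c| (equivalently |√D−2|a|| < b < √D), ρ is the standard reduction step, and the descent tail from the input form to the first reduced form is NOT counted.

D = 60, ⌊√D⌋ = 7
descent: ρ → (5,0,-3)
descent: ρ → (-3,6,2)  [lands on river]
river: ρ → (2,6,-3)
ρ-cycle length = 2 (tail of 2 descent steps not counted)

2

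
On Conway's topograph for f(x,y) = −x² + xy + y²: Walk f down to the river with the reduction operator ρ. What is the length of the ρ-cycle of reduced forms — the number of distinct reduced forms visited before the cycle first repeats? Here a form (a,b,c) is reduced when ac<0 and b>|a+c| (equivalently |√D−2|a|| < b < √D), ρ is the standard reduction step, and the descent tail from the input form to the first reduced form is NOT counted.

D = 5, ⌊√D⌋ = 2
river: ρ → (1,1,-1)
river: ρ → (-1,1,1)
ρ-cycle length = 2 (tail of 0 descent steps not counted)

2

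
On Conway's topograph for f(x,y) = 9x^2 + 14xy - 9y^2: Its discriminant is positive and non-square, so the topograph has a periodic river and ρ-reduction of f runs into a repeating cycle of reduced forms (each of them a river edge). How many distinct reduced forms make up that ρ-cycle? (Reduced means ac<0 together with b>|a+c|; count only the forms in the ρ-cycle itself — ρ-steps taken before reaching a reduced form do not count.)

D = 520, ⌊√D⌋ = 22
river: ρ → (-9,22,1)
river: ρ → (1,22,-9)
river: ρ → (-9,14,9)
river: ρ → (9,22,-1)
river: ρ → (-1,22,9)
river: ρ → (9,14,-9)
ρ-cycle length = 6 (tail of 0 descent steps not counted)

6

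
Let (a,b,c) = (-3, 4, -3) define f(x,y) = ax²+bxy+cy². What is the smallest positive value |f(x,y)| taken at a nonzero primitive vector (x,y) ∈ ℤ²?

translate: b→2 (≡-4 mod 6), so (3,-4,3)→(3,2,2)
flip: (3,2,2)→(2,-2,3)
translate: b→2 (≡-2 mod 4), so (2,-2,3)→(2,2,3)
reduced (well bottom): (2,2,3) with a≤c, −a<b≤a
well minimum |f| = |-2| = 2 (negative-definite)

2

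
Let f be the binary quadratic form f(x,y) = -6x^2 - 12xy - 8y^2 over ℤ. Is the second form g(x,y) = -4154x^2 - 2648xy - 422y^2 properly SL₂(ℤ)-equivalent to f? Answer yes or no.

D₁ = -48, D₂ = -48
f is negative-definite; reduce −f:
−f: translate: b→0 (≡12 mod 12), so (6,12,8)→(6,0,2)
−f: flip: (6,0,2)→(2,0,6)
−f: reduced (well bottom): (2,0,6) with a≤c, −a<b≤a
flip sign back: reduced form of f is (-2,0,-6)
g is negative-definite; reduce −g:
−g: flip: (4154,2648,422)→(422,-2648,4154)
−g: translate: b→-116 (≡-2648 mod 844), so (422,-2648,4154)→(422,-116,8)
−g: flip: (422,-116,8)→(8,116,422)
−g: translate: b→4 (≡116 mod 16), so (8,116,422)→(8,4,2)
−g: flip: (8,4,2)→(2,-4,8)
−g: translate: b→0 (≡-4 mod 4), so (2,-4,8)→(2,0,6)
−g: reduced (well bottom): (2,0,6) with a≤c, −a<b≤a
flip sign back: reduced form of g is (-2,0,-6)
reduced forms (-2, 0, -6) vs (-2, 0, -6) ⇒ equivalent

yes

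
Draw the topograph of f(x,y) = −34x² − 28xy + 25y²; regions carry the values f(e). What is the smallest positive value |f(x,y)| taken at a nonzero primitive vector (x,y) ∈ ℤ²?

descent: ρ → (25,28,-34)  [lands on river]
river: ρ → (-34,40,19)
river: ρ → (19,36,-38)
river: ρ → (-38,40,17)
river: ρ → (17,62,-5)
river: ρ → (-5,58,41)
river: ρ → (41,24,-22)
river: ρ → (-22,64,1)
river: ρ → (1,64,-22)
river: ρ → (-22,24,41)
river: ρ → (41,58,-5)
river: ρ → (-5,62,17)
river: ρ → (17,40,-38)
river: ρ → (-38,36,19)
river: ρ → (19,40,-34)
river: ρ → (-34,28,25)
river: ρ → (25,22,-37)
river: ρ → (-37,52,10)
river: ρ → (10,48,-47)
river: ρ → (-47,46,11)
river: ρ → (11,64,-2)
river: ρ → (-2,64,11)
river: ρ → (11,46,-47)
river: ρ → (-47,48,10)
river: ρ → (10,52,-37)
river: ρ → (-37,22,25)
closes: descent 1, river 26
min |a| on river = 1

1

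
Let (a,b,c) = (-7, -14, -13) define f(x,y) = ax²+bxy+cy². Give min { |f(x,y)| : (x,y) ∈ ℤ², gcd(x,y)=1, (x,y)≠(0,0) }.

translate: b→0 (≡14 mod 14), so (7,14,13)→(7,0,6)
flip: (7,0,6)→(6,0,7)
reduced (well bottom): (6,0,7) with a≤c, −a<b≤a
well minimum |f| = |-6| = 6 (negative-definite)

6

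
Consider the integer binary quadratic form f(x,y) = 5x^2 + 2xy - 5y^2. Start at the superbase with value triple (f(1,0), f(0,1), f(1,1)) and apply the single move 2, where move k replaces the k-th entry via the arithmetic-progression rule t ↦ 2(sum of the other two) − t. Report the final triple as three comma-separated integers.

start (5,-5,2) = (f(1,0),f(0,1),f(1,1))
replace slot 2: 2·(5+2) − (-5) = 19 → (5,19,2)

5,19,2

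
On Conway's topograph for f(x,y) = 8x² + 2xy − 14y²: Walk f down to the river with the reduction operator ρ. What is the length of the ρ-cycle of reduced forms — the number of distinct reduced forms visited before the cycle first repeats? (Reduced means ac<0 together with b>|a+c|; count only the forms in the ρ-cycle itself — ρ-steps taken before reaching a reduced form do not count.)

D = 452, ⌊√D⌋ = 21
descent: ρ → (-14,-2,8)
descent: ρ → (8,18,-4)  [lands on river]
river: ρ → (-4,14,16)
river: ρ → (16,18,-2)
river: ρ → (-2,18,16)
river: ρ → (16,14,-4)
river: ρ → (-4,18,8)
river: ρ → (8,14,-8)
river: ρ → (-8,18,4)
river: ρ → (4,14,-16)
river: ρ → (-16,18,2)
river: ρ → (2,18,-16)
river: ρ → (-16,14,4)
river: ρ → (4,18,-8)
river: ρ → (-8,14,8)
ρ-cycle length = 14 (tail of 2 descent steps not counted)

14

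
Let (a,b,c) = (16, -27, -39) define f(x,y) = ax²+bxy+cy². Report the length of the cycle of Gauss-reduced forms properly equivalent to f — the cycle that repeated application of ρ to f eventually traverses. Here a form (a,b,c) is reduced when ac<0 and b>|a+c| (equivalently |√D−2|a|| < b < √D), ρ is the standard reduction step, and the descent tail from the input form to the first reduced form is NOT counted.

D = 3225, ⌊√D⌋ = 56
descent: ρ → (-39,27,16)  [lands on river]
river: ρ → (16,37,-29)
river: ρ → (-29,21,24)
river: ρ → (24,27,-26)
river: ρ → (-26,25,25)
river: ρ → (25,25,-26)
river: ρ → (-26,27,24)
river: ρ → (24,21,-29)
river: ρ → (-29,37,16)
river: ρ → (16,27,-39)
river: ρ → (-39,51,4)
river: ρ → (4,53,-26)
river: ρ → (-26,51,6)
river: ρ → (6,45,-50)
river: ρ → (-50,55,1)
river: ρ → (1,55,-50)
river: ρ → (-50,45,6)
river: ρ → (6,51,-26)
river: ρ → (-26,53,4)
river: ρ → (4,51,-39)
ρ-cycle length = 20 (tail of 1 descent step not counted)

20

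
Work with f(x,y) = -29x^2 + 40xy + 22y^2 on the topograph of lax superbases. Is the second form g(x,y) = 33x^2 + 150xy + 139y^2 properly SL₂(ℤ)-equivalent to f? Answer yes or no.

D₁ = 4152, D₂ = 4152
river cycle of f (length 16): (22, 48, -21), (-21, 36, 34), (34, 32, -23), (-23, 60, 6), (6, 60, -23), (-23, 32, 34), (34, 36, -21), (-21, 48, 22), (22, 40, -29), (-29, 18, 33), … (6 more)
river cycle of g (length 16): (22, 48, -21), (-21, 36, 34), (34, 32, -23), (-23, 60, 6), (6, 60, -23), (-23, 32, 34), (34, 36, -21), (-21, 48, 22), (22, 40, -29), (-29, 18, 33), … (6 more)
cycles coincide ⇒ equivalent

yes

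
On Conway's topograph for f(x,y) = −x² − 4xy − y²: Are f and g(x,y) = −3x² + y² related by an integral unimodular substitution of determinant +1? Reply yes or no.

D₁ = 12, D₂ = 12
river cycle of f (length 2): (-1, 2, 2), (2, 2, -1)
river cycle of g (length 2): (1, 2, -2), (-2, 2, 1)
cycles differ ⇒ inequivalent

no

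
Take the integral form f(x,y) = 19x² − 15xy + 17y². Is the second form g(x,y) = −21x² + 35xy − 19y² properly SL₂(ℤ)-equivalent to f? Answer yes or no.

D₁ = -1067, D₂ = -371
discriminants differ ⇒ not SL₂(ℤ)-equivalent

no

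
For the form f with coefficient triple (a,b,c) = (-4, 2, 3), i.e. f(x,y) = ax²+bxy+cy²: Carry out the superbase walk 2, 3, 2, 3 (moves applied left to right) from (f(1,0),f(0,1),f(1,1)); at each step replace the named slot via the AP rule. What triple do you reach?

start (-4,3,1) = (f(1,0),f(0,1),f(1,1))
replace slot 2: 2·((-4)+1) − 3 = -9 → (-4,-9,1)
replace slot 3: 2·((-4)+(-9)) − 1 = -27 → (-4,-9,-27)
replace slot 2: 2·((-4)+(-27)) − (-9) = -53 → (-4,-53,-27)
replace slot 3: 2·((-4)+(-53)) − (-27) = -87 → (-4,-53,-87)

-4,-53,-87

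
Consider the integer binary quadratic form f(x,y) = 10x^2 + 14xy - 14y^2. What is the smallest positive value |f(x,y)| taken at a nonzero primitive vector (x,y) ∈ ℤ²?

river: ρ → (-14,14,10)
river: ρ → (10,26,-2)
river: ρ → (-2,26,10)
river: ρ → (10,14,-14)
closes: descent 0, river 4
min |a| on river = 2

2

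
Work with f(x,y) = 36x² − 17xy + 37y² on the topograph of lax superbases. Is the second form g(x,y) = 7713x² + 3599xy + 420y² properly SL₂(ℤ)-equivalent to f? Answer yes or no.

D₁ = -5039, D₂ = -5039
f: reduced (well bottom): (36,-17,37) with a≤c, −a<b≤a
g: flip: (7713,3599,420)→(420,-3599,7713)
g: translate: b→-239 (≡-3599 mod 840), so (420,-3599,7713)→(420,-239,37)
g: flip: (420,-239,37)→(37,239,420)
g: translate: b→17 (≡239 mod 74), so (37,239,420)→(37,17,36)
g: flip: (37,17,36)→(36,-17,37)
g: reduced (well bottom): (36,-17,37) with a≤c, −a<b≤a
reduced forms (36, -17, 37) vs (36, -17, 37) ⇒ equivalent

yes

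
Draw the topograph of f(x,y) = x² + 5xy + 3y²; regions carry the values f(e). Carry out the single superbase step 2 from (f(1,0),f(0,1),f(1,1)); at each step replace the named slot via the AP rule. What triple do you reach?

start (1,3,9) = (f(1,0),f(0,1),f(1,1))
replace slot 2: 2·(1+9) − 3 = 17 → (1,17,9)

1,17,9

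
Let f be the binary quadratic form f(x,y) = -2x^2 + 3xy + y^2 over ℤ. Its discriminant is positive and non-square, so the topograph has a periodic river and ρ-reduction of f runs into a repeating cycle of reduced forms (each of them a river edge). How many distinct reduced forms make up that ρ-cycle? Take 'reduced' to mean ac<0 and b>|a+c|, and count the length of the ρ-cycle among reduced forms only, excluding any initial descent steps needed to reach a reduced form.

D = 17, ⌊√D⌋ = 4
river: ρ → (1,3,-2)
river: ρ → (-2,1,2)
river: ρ → (2,3,-1)
river: ρ → (-1,3,2)
river: ρ → (2,1,-2)
river: ρ → (-2,3,1)
ρ-cycle length = 6 (tail of 0 descent steps not counted)

6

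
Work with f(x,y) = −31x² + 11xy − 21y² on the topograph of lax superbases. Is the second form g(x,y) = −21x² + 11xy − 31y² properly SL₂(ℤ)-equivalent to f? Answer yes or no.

D₁ = -2483, D₂ = -2483
f is negative-definite; reduce −f:
−f: flip: (31,-11,21)→(21,11,31)
−f: reduced (well bottom): (21,11,31) with a≤c, −a<b≤a
flip sign back: reduced form of f is (-21,-11,-31)
g is negative-definite; reduce −g:
−g: reduced (well bottom): (21,-11,31) with a≤c, −a<b≤a
flip sign back: reduced form of g is (-21,11,-31)
reduced forms (-21, -11, -31) vs (-21, 11, -31) ⇒ inequivalent

no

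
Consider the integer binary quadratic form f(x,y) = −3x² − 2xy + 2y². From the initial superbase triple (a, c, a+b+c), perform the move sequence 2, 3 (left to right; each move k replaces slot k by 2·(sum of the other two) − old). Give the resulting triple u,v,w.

start (-3,2,-3) = (f(1,0),f(0,1),f(1,1))
replace slot 2: 2·((-3)+(-3)) − 2 = -14 → (-3,-14,-3)
replace slot 3: 2·((-3)+(-14)) − (-3) = -31 → (-3,-14,-31)

-3,-14,-31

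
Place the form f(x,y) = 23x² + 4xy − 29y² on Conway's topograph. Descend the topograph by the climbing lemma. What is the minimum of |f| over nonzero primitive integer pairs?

descent: ρ → (-29,-4,23)
descent: ρ → (23,50,-2)  [lands on river]
river: ρ → (-2,50,23)
river: ρ → (23,42,-10)
river: ρ → (-10,38,31)
river: ρ → (31,24,-17)
river: ρ → (-17,44,11)
river: ρ → (11,44,-17)
river: ρ → (-17,24,31)
river: ρ → (31,38,-10)
river: ρ → (-10,42,23)
closes: descent 2, river 10
min |a| on river = 2

2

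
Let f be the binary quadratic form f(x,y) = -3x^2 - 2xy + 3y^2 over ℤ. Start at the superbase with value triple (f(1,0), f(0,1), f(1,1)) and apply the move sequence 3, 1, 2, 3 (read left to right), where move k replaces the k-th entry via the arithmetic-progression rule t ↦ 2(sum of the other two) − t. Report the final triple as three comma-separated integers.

start (-3,3,-2) = (f(1,0),f(0,1),f(1,1))
replace slot 3: 2·((-3)+3) − (-2) = 2 → (-3,3,2)
replace slot 1: 2·(3+2) − (-3) = 13 → (13,3,2)
replace slot 2: 2·(13+2) − 3 = 27 → (13,27,2)
replace slot 3: 2·(13+27) − 2 = 78 → (13,27,78)

13,27,78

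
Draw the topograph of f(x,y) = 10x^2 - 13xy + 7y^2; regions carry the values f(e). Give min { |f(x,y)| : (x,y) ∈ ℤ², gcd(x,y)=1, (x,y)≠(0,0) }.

translate: b→7 (≡-13 mod 20), so (10,-13,7)→(10,7,4)
flip: (10,7,4)→(4,-7,10)
translate: b→1 (≡-7 mod 8), so (4,-7,10)→(4,1,7)
reduced (well bottom): (4,1,7) with a≤c, −a<b≤a
well minimum = a = 4

4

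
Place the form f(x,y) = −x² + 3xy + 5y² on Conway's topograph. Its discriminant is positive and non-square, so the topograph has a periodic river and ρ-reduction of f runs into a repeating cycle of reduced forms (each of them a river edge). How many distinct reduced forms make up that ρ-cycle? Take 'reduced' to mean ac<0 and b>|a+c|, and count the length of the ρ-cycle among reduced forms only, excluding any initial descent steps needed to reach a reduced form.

D = 29, ⌊√D⌋ = 5
descent: ρ → (5,-3,-1)
descent: ρ → (-1,5,1)  [lands on river]
river: ρ → (1,5,-1)
ρ-cycle length = 2 (tail of 2 descent steps not counted)

2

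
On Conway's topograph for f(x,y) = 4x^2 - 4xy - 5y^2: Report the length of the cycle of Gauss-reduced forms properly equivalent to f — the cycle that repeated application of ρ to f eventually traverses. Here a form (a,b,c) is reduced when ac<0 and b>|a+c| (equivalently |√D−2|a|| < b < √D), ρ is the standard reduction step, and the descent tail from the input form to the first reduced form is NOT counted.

D = 96, ⌊√D⌋ = 9
descent: ρ → (-5,4,4)  [lands on river]
river: ρ → (4,4,-5)
river: ρ → (-5,6,3)
river: ρ → (3,6,-5)
ρ-cycle length = 4 (tail of 1 descent step not counted)

4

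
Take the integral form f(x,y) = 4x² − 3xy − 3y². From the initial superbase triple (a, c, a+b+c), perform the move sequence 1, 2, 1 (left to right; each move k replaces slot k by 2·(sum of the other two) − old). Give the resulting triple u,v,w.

start (4,-3,-2) = (f(1,0),f(0,1),f(1,1))
replace slot 1: 2·((-3)+(-2)) − 4 = -14 → (-14,-3,-2)
replace slot 2: 2·((-14)+(-2)) − (-3) = -29 → (-14,-29,-2)
replace slot 1: 2·((-29)+(-2)) − (-14) = -48 → (-48,-29,-2)

-48,-29,-2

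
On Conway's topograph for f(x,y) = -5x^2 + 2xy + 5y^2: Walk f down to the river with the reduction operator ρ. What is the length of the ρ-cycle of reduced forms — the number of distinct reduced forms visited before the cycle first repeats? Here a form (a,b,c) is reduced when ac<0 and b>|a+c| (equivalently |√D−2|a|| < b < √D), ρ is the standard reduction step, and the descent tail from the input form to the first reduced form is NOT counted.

D = 104, ⌊√D⌋ = 10
river: ρ → (5,8,-2)
river: ρ → (-2,8,5)
river: ρ → (5,2,-5)
river: ρ → (-5,8,2)
river: ρ → (2,8,-5)
river: ρ → (-5,2,5)
ρ-cycle length = 6 (tail of 0 descent steps not counted)

6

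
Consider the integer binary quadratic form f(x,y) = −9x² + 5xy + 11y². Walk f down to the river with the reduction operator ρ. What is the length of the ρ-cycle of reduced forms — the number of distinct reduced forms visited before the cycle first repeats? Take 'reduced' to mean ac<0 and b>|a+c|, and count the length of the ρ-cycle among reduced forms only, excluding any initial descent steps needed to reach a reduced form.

D = 421, ⌊√D⌋ = 20
river: ρ → (11,17,-3)
river: ρ → (-3,19,5)
river: ρ → (5,11,-15)
river: ρ → (-15,19,1)
river: ρ → (1,19,-15)
river: ρ → (-15,11,5)
river: ρ → (5,19,-3)
river: ρ → (-3,17,11)
river: ρ → (11,5,-9)
river: ρ → (-9,13,7)
river: ρ → (7,15,-7)
river: ρ → (-7,13,9)
river: ρ → (9,5,-11)
river: ρ → (-11,17,3)
river: ρ → (3,19,-5)
river: ρ → (-5,11,15)
river: ρ → (15,19,-1)
river: ρ → (-1,19,15)
river: ρ → (15,11,-5)
river: ρ → (-5,19,3)
river: ρ → (3,17,-11)
river: ρ → (-11,5,9)
river: ρ → (9,13,-7)
river: ρ → (-7,15,7)
river: ρ → (7,13,-9)
river: ρ → (-9,5,11)
ρ-cycle length = 26 (tail of 0 descent steps not counted)

26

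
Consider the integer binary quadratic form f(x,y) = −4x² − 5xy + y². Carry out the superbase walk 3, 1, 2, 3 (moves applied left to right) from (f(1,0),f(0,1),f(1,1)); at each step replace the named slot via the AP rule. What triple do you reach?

start (-4,1,-8) = (f(1,0),f(0,1),f(1,1))
replace slot 3: 2·((-4)+1) − (-8) = 2 → (-4,1,2)
replace slot 1: 2·(1+2) − (-4) = 10 → (10,1,2)
replace slot 2: 2·(10+2) − 1 = 23 → (10,23,2)
replace slot 3: 2·(10+23) − 2 = 64 → (10,23,64)

10,23,64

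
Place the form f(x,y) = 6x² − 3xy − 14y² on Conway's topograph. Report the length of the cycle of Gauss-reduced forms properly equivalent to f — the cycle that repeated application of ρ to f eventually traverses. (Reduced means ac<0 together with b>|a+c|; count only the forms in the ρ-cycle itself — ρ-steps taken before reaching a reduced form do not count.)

D = 345, ⌊√D⌋ = 18
descent: ρ → (-14,3,6)
descent: ρ → (6,9,-11)  [lands on river]
river: ρ → (-11,13,4)
river: ρ → (4,11,-14)
river: ρ → (-14,17,1)
river: ρ → (1,17,-14)
river: ρ → (-14,11,4)
river: ρ → (4,13,-11)
river: ρ → (-11,9,6)
river: ρ → (6,15,-5)
river: ρ → (-5,15,6)
ρ-cycle length = 10 (tail of 2 descent steps not counted)

10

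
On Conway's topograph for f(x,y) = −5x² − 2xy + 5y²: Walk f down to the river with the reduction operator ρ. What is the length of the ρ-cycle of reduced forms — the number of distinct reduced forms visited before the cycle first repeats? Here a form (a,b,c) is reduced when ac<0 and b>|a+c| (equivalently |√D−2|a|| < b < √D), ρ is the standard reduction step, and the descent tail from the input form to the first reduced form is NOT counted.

D = 104, ⌊√D⌋ = 10
descent: ρ → (5,2,-5)  [lands on river]
river: ρ → (-5,8,2)
river: ρ → (2,8,-5)
river: ρ → (-5,2,5)
river: ρ → (5,8,-2)
river: ρ → (-2,8,5)
ρ-cycle length = 6 (tail of 1 descent step not counted)

6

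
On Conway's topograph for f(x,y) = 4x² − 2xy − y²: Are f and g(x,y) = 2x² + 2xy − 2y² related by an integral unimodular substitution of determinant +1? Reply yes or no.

D₁ = 20, D₂ = 20
river cycle of f (length 2): (-1, 4, 1), (1, 4, -1)
river cycle of g (length 2): (-2, 2, 2), (2, 2, -2)
cycles differ ⇒ inequivalent

no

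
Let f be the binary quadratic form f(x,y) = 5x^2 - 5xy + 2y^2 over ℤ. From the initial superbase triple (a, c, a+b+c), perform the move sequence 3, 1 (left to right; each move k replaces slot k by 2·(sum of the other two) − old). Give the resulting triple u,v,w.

start (5,2,2) = (f(1,0),f(0,1),f(1,1))
replace slot 3: 2·(5+2) − 2 = 12 → (5,2,12)
replace slot 1: 2·(2+12) − 5 = 23 → (23,2,12)

23,2,12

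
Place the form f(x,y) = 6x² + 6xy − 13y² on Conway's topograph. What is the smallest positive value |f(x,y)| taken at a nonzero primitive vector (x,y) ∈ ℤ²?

descent: ρ → (-13,-6,6)
descent: ρ → (6,18,-1)  [lands on river]
river: ρ → (-1,18,6)
closes: descent 2, river 2
min |a| on river = 1

1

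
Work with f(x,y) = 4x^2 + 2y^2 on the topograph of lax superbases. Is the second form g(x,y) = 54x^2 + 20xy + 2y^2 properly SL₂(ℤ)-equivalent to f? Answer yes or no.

D₁ = -32, D₂ = -32
f: flip: (4,0,2)→(2,0,4)
f: reduced (well bottom): (2,0,4) with a≤c, −a<b≤a
g: flip: (54,20,2)→(2,-20,54)
g: translate: b→0 (≡-20 mod 4), so (2,-20,54)→(2,0,4)
g: reduced (well bottom): (2,0,4) with a≤c, −a<b≤a
reduced forms (2, 0, 4) vs (2, 0, 4) ⇒ equivalent

yes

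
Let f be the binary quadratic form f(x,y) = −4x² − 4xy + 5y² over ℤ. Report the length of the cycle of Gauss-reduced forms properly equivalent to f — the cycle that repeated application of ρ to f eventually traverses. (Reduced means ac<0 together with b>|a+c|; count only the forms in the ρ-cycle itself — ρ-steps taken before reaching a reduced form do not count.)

D = 96, ⌊√D⌋ = 9
descent: ρ → (5,4,-4)  [lands on river]
river: ρ → (-4,4,5)
river: ρ → (5,6,-3)
river: ρ → (-3,6,5)
ρ-cycle length = 4 (tail of 1 descent step not counted)

4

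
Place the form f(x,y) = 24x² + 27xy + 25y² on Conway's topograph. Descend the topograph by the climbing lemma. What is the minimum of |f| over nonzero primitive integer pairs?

translate: b→-21 (≡27 mod 48), so (24,27,25)→(24,-21,22)
flip: (24,-21,22)→(22,21,24)
reduced (well bottom): (22,21,24) with a≤c, −a<b≤a
well minimum = a = 22

22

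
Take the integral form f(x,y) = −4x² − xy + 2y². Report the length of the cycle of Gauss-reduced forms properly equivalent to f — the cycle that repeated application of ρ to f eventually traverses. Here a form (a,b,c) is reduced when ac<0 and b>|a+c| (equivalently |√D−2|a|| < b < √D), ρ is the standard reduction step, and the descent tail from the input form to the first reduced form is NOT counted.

D = 33, ⌊√D⌋ = 5
descent: ρ → (2,5,-1)  [lands on river]
river: ρ → (-1,5,2)
river: ρ → (2,3,-3)
river: ρ → (-3,3,2)
ρ-cycle length = 4 (tail of 1 descent step not counted)

4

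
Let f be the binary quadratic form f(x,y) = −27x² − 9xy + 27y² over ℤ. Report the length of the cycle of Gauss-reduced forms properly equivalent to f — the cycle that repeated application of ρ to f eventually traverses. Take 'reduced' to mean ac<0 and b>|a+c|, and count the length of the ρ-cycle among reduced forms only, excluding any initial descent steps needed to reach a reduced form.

D = 2997, ⌊√D⌋ = 54
descent: ρ → (27,9,-27)  [lands on river]
river: ρ → (-27,45,9)
river: ρ → (9,45,-27)
river: ρ → (-27,9,27)
river: ρ → (27,45,-9)
river: ρ → (-9,45,27)
ρ-cycle length = 6 (tail of 1 descent step not counted)

6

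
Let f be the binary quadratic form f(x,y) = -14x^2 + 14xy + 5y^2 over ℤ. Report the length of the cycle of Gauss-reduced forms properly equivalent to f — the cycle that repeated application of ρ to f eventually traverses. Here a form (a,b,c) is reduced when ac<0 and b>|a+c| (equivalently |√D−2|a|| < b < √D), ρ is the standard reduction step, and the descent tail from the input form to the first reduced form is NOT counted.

D = 476, ⌊√D⌋ = 21
river: ρ → (5,16,-11)
river: ρ → (-11,6,10)
river: ρ → (10,14,-7)
river: ρ → (-7,14,10)
river: ρ → (10,6,-11)
river: ρ → (-11,16,5)
river: ρ → (5,14,-14)
river: ρ → (-14,14,5)
ρ-cycle length = 8 (tail of 0 descent steps not counted)

8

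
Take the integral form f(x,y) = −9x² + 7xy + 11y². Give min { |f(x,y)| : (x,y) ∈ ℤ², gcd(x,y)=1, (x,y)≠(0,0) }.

river: ρ → (11,15,-5)
river: ρ → (-5,15,11)
river: ρ → (11,7,-9)
river: ρ → (-9,11,9)
river: ρ → (9,7,-11)
river: ρ → (-11,15,5)
river: ρ → (5,15,-11)
river: ρ → (-11,7,9)
river: ρ → (9,11,-9)
river: ρ → (-9,7,11)
closes: descent 0, river 10
min |a| on river = 5

5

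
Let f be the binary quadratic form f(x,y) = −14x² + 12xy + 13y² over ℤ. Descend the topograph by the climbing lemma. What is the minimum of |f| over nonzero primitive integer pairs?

river: ρ → (13,14,-13)
river: ρ → (-13,12,14)
river: ρ → (14,16,-11)
river: ρ → (-11,28,2)
river: ρ → (2,28,-11)
river: ρ → (-11,16,14)
river: ρ → (14,12,-13)
river: ρ → (-13,14,13)
river: ρ → (13,12,-14)
river: ρ → (-14,16,11)
river: ρ → (11,28,-2)
river: ρ → (-2,28,11)
river: ρ → (11,16,-14)
river: ρ → (-14,12,13)
closes: descent 0, river 14
min |a| on river = 2

2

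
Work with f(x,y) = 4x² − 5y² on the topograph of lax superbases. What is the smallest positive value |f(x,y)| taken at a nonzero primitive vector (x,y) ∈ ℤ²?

descent: ρ → (-5,0,4)
descent: ρ → (4,8,-1)  [lands on river]
river: ρ → (-1,8,4)
closes: descent 2, river 2
min |a| on river = 1

1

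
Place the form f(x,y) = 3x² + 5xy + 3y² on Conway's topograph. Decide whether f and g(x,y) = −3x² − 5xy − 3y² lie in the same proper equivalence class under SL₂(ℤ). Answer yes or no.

D₁ = -11, D₂ = -11
f: translate: b→-1 (≡5 mod 6), so (3,5,3)→(3,-1,1)
f: flip: (3,-1,1)→(1,1,3)
f: reduced (well bottom): (1,1,3) with a≤c, −a<b≤a
g is negative-definite; reduce −g:
−g: translate: b→-1 (≡5 mod 6), so (3,5,3)→(3,-1,1)
−g: flip: (3,-1,1)→(1,1,3)
−g: reduced (well bottom): (1,1,3) with a≤c, −a<b≤a
flip sign back: reduced form of g is (-1,-1,-3)
reduced forms (1, 1, 3) vs (-1, -1, -3) ⇒ inequivalent

no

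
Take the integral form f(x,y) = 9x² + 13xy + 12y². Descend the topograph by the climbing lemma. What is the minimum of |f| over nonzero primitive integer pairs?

translate: b→-5 (≡13 mod 18), so (9,13,12)→(9,-5,8)
flip: (9,-5,8)→(8,5,9)
reduced (well bottom): (8,5,9) with a≤c, −a<b≤a
well minimum = a = 8

8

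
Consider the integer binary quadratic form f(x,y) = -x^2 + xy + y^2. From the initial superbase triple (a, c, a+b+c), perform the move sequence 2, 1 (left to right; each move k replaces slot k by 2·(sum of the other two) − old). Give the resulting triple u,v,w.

start (-1,1,1) = (f(1,0),f(0,1),f(1,1))
replace slot 2: 2·((-1)+1) − 1 = -1 → (-1,-1,1)
replace slot 1: 2·((-1)+1) − (-1) = 1 → (1,-1,1)

1,-1,1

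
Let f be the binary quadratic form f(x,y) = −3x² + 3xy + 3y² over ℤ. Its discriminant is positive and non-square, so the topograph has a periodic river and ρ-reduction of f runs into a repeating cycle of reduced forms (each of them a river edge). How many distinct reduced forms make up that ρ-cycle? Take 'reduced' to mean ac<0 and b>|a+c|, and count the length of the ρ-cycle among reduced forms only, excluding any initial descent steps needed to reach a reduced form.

D = 45, ⌊√D⌋ = 6
river: ρ → (3,3,-3)
river: ρ → (-3,3,3)
ρ-cycle length = 2 (tail of 0 descent steps not counted)

2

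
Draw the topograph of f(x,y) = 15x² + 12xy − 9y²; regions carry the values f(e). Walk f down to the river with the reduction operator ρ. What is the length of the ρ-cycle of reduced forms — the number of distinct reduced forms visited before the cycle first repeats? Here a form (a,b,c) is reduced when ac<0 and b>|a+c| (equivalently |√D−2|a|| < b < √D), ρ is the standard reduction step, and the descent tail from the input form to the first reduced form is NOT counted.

D = 684, ⌊√D⌋ = 26
river: ρ → (-9,24,3)
river: ρ → (3,24,-9)
river: ρ → (-9,12,15)
river: ρ → (15,18,-6)
river: ρ → (-6,18,15)
river: ρ → (15,12,-9)
ρ-cycle length = 6 (tail of 0 descent steps not counted)

6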